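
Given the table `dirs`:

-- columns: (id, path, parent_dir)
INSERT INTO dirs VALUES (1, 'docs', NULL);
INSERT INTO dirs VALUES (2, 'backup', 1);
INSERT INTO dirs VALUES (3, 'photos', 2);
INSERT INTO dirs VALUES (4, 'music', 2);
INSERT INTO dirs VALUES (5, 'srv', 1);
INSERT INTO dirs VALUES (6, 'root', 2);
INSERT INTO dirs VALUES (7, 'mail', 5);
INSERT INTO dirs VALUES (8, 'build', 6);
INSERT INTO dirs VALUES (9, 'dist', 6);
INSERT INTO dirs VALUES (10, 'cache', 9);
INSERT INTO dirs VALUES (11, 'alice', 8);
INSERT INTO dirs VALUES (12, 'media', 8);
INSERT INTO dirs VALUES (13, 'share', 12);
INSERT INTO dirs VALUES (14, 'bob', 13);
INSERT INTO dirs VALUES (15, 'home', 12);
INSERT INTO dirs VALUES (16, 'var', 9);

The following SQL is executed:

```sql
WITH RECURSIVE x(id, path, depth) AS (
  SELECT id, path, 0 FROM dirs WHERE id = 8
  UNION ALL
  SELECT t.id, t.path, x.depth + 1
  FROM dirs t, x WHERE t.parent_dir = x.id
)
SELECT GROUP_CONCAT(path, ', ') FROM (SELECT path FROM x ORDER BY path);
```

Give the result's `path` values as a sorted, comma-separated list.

alice, bob, build, home, media, share

Base: id=8 (build) at depth 0.
Iteration 1: rows with parent_dir in {8} -> alice (id 11, depth 1), media (id 12, depth 1).
Iteration 2: rows with parent_dir in {11,12} -> share (id 13, depth 2), home (id 15, depth 2).
Iteration 3: rows with parent_dir in {13,15} -> bob (id 14, depth 3).
Iteration 4: no rows with parent_dir in {14}; recursion stops.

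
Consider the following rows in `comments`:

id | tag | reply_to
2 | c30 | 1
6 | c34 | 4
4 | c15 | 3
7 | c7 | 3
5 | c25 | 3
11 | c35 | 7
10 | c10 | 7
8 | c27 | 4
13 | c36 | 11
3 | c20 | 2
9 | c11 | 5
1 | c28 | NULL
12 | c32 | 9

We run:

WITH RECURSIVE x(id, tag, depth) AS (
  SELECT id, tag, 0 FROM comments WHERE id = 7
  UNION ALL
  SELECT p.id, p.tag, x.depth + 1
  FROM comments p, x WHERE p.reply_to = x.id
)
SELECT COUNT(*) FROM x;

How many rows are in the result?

4

Base: id=7 (c7) at depth 0.
Iteration 1: rows with reply_to in {7} -> c10 (id 10, depth 1), c35 (id 11, depth 1).
Iteration 2: rows with reply_to in {10,11} -> c36 (id 13, depth 2).
Iteration 3: no rows with reply_to in {13}; recursion stops.
Total rows emitted: 4.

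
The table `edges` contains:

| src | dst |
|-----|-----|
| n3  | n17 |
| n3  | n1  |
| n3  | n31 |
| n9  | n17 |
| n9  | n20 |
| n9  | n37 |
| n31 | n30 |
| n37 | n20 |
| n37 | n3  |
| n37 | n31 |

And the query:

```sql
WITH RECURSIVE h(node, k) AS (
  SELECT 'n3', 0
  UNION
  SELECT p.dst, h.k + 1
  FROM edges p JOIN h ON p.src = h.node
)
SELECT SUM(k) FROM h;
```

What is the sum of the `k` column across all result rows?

5

Base: (n3, k=0).
Iteration 1: edges from {n3} -> (n1, k=1), (n17, k=1), (n31, k=1).
Iteration 2: edges from {n1,n17,n31} -> (n30, k=2).
Iteration 3: no outgoing edges from {n30}; recursion stops.
SUM(k) = 0 + 1 + 1 + 1 + 2 = 5.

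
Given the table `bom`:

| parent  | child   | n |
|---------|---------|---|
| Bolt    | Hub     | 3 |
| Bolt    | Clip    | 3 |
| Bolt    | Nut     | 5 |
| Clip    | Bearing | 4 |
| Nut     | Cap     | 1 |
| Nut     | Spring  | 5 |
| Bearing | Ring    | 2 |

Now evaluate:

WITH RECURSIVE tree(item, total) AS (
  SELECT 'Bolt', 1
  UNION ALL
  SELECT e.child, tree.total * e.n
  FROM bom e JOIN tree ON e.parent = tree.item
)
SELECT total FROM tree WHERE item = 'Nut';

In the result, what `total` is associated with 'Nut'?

Base: (Bolt, total=1).
Iteration 1: components of {Bolt} -> Clip = 1*3 = 3, Hub = 1*3 = 3, Nut = 1*5 = 5.
Iteration 2: components of {Clip,Hub,Nut} -> Bearing = 3*4 = 12, Cap = 5*1 = 5, Spring = 5*5 = 25.
Iteration 3: components of {Bearing,Cap,Spring} -> Ring = 12*2 = 24.
Iteration 4: no further components; recursion stops.

5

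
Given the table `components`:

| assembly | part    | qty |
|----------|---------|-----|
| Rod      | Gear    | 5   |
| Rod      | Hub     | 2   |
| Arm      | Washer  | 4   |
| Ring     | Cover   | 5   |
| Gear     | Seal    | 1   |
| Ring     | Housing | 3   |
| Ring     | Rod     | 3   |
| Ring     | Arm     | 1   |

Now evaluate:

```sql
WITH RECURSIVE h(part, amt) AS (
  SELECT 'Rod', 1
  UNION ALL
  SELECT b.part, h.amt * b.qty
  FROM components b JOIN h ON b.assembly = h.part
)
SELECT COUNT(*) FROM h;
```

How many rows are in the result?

Base: (Rod, amt=1).
Iteration 1: components of {Rod} -> Gear = 1*5 = 5, Hub = 1*2 = 2.
Iteration 2: components of {Gear,Hub} -> Seal = 5*1 = 5.
Iteration 3: no further components; recursion stops.
Total rows emitted: 4.

4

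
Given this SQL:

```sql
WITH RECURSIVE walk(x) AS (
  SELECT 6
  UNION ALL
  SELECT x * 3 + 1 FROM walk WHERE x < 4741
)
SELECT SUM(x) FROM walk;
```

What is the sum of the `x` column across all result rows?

21316

Base: x=6.
Iteration 1: 6 < 4741 holds -> x = 6 * 3 + 1 = 19.
Iteration 2: 19 < 4741 holds -> x = 19 * 3 + 1 = 58.
Iteration 3: 58 < 4741 holds -> x = 58 * 3 + 1 = 175.
Iteration 4: 175 < 4741 holds -> x = 175 * 3 + 1 = 526.
Iteration 5: 526 < 4741 holds -> x = 526 * 3 + 1 = 1579.
Iteration 6: 1579 < 4741 holds -> x = 1579 * 3 + 1 = 4738.
Iteration 7: 4738 < 4741 holds -> x = 4738 * 3 + 1 = 14215.
Iteration 8: 14215 < 4741 fails; recursion stops.
SUM(x) = 6 + 19 + 58 + 175 + 526 + 1579 + 4738 + 14215 = 21316.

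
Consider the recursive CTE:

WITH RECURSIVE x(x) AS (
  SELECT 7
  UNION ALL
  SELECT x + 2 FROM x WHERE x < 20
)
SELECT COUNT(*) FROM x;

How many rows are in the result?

Base: x=7.
Iteration 1: 7 < 20 holds -> x = 7 + 2 = 9.
Iteration 2: 9 < 20 holds -> x = 9 + 2 = 11.
Iteration 3: 11 < 20 holds -> x = 11 + 2 = 13.
Iteration 4: 13 < 20 holds -> x = 13 + 2 = 15.
Iteration 5: 15 < 20 holds -> x = 15 + 2 = 17.
Iteration 6: 17 < 20 holds -> x = 17 + 2 = 19.
Iteration 7: 19 < 20 holds -> x = 19 + 2 = 21.
Iteration 8: 21 < 20 fails; recursion stops.
Total rows emitted: 8.

8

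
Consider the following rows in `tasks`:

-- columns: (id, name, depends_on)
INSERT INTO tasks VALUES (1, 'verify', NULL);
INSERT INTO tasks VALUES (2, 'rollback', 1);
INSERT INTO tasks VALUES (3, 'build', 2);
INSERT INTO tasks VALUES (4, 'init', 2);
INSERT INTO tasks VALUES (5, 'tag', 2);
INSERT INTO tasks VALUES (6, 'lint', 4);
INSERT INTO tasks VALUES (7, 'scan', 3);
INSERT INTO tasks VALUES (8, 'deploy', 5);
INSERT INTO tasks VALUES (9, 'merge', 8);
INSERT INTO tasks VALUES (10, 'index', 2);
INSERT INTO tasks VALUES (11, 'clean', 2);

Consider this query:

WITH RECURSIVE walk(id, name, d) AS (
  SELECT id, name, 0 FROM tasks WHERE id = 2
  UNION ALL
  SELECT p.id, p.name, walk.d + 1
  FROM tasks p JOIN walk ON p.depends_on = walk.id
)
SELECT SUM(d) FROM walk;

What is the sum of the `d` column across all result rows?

14

Base: id=2 (rollback) at d 0.
Iteration 1: rows with depends_on in {2} -> build (id 3, d 1), init (id 4, d 1), tag (id 5, d 1), index (id 10, d 1), clean (id 11, d 1).
Iteration 2: rows with depends_on in {3,4,5,10,11} -> lint (id 6, d 2), scan (id 7, d 2), deploy (id 8, d 2).
Iteration 3: rows with depends_on in {6,7,8} -> merge (id 9, d 3).
Iteration 4: no rows with depends_on in {9}; recursion stops.
SUM(d) = 0 + 1 + 1 + 1 + 1 + 1 + 2 + 2 + 2 + 3 = 14.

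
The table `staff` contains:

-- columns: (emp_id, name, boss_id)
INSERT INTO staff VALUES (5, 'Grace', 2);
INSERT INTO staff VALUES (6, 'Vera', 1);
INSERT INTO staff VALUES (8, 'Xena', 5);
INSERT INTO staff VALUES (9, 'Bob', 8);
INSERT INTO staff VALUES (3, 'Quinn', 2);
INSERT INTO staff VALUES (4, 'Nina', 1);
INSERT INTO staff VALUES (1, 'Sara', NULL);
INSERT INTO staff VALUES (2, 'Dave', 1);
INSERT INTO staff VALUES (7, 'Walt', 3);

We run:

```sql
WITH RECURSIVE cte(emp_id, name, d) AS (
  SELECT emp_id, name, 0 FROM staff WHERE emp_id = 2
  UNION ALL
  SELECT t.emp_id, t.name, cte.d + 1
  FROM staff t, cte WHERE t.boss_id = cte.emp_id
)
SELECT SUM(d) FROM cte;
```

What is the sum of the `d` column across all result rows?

9

Base: emp_id=2 (Dave) at d 0.
Iteration 1: rows with boss_id in {2} -> Quinn (id 3, d 1), Grace (id 5, d 1).
Iteration 2: rows with boss_id in {3,5} -> Walt (id 7, d 2), Xena (id 8, d 2).
Iteration 3: rows with boss_id in {7,8} -> Bob (id 9, d 3).
Iteration 4: no rows with boss_id in {9}; recursion stops.
SUM(d) = 0 + 1 + 1 + 2 + 2 + 3 = 9.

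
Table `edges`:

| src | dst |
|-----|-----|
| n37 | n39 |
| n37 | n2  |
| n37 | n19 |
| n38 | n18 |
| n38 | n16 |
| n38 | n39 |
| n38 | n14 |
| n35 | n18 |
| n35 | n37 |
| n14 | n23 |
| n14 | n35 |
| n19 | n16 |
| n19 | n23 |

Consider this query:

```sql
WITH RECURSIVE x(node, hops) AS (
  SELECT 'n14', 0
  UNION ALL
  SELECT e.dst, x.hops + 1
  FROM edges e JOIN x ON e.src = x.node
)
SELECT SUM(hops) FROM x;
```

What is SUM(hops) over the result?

Base: (n14, hops=0).
Iteration 1: edges from {n14} -> (n23, hops=1), (n35, hops=1).
Iteration 2: edges from {n23,n35} -> (n18, hops=2), (n37, hops=2).
Iteration 3: edges from {n18,n37} -> (n19, hops=3), (n2, hops=3), (n39, hops=3).
Iteration 4: edges from {n19,n2,n39} -> (n16, hops=4), (n23, hops=4).
Iteration 5: no outgoing edges from {n16,n23}; recursion stops.
SUM(hops) = 0 + 1 + 1 + 2 + 2 + 3 + 3 + 3 + 4 + 4 = 23.

23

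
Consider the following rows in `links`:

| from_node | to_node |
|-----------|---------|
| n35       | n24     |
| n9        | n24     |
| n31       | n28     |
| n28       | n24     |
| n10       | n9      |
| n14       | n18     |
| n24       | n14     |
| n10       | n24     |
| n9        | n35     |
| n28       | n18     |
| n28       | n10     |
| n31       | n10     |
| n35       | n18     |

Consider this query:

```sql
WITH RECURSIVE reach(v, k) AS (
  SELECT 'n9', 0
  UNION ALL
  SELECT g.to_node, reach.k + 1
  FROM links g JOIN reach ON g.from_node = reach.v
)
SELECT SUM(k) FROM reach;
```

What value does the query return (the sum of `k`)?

18

Base: (n9, k=0).
Iteration 1: edges from {n9} -> (n24, k=1), (n35, k=1).
Iteration 2: edges from {n24,n35} -> (n14, k=2), (n18, k=2), (n24, k=2).
Iteration 3: edges from {n14,n18,n24} -> (n14, k=3), (n18, k=3).
Iteration 4: edges from {n14,n18} -> (n18, k=4).
Iteration 5: no outgoing edges from {n18}; recursion stops.
SUM(k) = 0 + 1 + 1 + 2 + 2 + 2 + 3 + 3 + 4 = 18.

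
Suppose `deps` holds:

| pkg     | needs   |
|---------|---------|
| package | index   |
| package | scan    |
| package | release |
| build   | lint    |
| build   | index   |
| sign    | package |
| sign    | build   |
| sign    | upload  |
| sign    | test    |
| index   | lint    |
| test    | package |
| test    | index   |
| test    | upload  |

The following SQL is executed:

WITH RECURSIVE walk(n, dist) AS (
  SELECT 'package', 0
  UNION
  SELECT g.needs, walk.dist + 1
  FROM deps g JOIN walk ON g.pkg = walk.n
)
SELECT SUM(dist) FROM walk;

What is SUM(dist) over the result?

5

Base: (package, dist=0).
Iteration 1: edges from {package} -> (index, dist=1), (release, dist=1), (scan, dist=1).
Iteration 2: edges from {index,release,scan} -> (lint, dist=2).
Iteration 3: no outgoing edges from {lint}; recursion stops.
SUM(dist) = 0 + 1 + 1 + 1 + 2 = 5.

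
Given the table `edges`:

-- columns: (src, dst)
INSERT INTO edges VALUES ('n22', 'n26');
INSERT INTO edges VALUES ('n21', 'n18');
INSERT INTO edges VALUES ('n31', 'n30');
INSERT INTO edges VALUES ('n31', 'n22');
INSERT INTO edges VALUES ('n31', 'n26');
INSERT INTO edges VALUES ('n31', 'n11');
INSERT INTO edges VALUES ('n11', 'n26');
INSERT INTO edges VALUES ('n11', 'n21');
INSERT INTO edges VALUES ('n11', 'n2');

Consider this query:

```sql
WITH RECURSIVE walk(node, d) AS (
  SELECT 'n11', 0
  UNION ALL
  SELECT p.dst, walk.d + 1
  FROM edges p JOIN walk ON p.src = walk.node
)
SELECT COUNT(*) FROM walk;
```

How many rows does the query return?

Base: (n11, d=0).
Iteration 1: edges from {n11} -> (n2, d=1), (n21, d=1), (n26, d=1).
Iteration 2: edges from {n2,n21,n26} -> (n18, d=2).
Iteration 3: no outgoing edges from {n18}; recursion stops.
Total rows emitted: 5.

5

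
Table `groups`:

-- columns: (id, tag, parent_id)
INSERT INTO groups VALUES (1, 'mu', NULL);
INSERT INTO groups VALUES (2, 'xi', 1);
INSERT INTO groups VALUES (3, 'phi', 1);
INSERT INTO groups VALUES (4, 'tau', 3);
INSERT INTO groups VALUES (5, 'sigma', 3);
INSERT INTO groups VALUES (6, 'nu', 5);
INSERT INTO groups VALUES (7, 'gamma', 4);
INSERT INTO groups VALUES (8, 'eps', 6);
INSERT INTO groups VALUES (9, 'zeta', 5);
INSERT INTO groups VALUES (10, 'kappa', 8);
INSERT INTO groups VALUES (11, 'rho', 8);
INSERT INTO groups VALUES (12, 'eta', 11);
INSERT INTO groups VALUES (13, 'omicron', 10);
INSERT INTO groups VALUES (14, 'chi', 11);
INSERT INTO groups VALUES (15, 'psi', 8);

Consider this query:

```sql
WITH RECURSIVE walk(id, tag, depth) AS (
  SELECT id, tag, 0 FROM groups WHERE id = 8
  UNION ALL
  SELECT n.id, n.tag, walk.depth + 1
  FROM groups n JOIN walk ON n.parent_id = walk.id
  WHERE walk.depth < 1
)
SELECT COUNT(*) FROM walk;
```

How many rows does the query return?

Base: id=8 (eps) at depth 0.
Iteration 1: rows with parent_id in {8} -> kappa (id 10, depth 1), rho (id 11, depth 1), psi (id 15, depth 1).
Iteration 2: depth < 1 fails for all current rows; recursion stops.
Total rows emitted: 4.

4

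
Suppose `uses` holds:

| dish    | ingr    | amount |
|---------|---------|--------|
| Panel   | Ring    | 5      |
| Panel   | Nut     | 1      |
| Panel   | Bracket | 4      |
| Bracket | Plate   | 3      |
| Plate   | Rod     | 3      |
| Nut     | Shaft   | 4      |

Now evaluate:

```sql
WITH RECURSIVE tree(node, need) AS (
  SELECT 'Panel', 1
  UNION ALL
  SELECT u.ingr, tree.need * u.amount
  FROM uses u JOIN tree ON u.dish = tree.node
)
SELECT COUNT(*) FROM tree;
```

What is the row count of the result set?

7

Base: (Panel, need=1).
Iteration 1: components of {Panel} -> Bracket = 1*4 = 4, Nut = 1*1 = 1, Ring = 1*5 = 5.
Iteration 2: components of {Bracket,Nut,Ring} -> Plate = 4*3 = 12, Shaft = 1*4 = 4.
Iteration 3: components of {Plate,Shaft} -> Rod = 12*3 = 36.
Iteration 4: no further components; recursion stops.
Total rows emitted: 7.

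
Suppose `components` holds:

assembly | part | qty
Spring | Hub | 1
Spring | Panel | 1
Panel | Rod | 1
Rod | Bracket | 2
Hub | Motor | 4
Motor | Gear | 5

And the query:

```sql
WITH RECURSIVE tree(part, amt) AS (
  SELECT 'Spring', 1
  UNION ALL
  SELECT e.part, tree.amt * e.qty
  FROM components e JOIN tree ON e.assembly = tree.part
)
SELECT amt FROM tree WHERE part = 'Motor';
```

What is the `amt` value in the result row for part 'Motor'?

4

Base: (Spring, amt=1).
Iteration 1: components of {Spring} -> Hub = 1*1 = 1, Panel = 1*1 = 1.
Iteration 2: components of {Hub,Panel} -> Motor = 1*4 = 4, Rod = 1*1 = 1.
Iteration 3: components of {Motor,Rod} -> Bracket = 1*2 = 2, Gear = 4*5 = 20.
Iteration 4: no further components; recursion stops.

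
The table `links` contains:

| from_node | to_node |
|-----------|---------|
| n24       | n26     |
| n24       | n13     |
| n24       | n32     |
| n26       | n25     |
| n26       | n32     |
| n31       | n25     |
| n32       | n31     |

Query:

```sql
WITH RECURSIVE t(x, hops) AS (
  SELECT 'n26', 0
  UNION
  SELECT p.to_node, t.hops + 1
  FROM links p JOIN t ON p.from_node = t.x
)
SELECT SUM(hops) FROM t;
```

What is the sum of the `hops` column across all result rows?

7

Base: (n26, hops=0).
Iteration 1: edges from {n26} -> (n25, hops=1), (n32, hops=1).
Iteration 2: edges from {n25,n32} -> (n31, hops=2).
Iteration 3: edges from {n31} -> (n25, hops=3).
Iteration 4: no outgoing edges from {n25}; recursion stops.
SUM(hops) = 0 + 1 + 1 + 2 + 3 = 7.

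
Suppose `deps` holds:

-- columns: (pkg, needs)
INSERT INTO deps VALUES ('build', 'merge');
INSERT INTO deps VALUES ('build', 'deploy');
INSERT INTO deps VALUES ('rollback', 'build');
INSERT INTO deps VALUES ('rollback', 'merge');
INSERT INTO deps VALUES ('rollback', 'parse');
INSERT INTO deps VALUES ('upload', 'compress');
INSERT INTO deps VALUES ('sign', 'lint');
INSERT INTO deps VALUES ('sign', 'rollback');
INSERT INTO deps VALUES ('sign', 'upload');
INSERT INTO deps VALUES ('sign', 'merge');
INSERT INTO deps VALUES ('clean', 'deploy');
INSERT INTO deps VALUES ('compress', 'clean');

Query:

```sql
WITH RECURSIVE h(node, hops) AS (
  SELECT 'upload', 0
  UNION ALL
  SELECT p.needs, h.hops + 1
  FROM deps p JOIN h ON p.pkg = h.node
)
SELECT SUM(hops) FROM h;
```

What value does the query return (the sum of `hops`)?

6

Base: (upload, hops=0).
Iteration 1: edges from {upload} -> (compress, hops=1).
Iteration 2: edges from {compress} -> (clean, hops=2).
Iteration 3: edges from {clean} -> (deploy, hops=3).
Iteration 4: no outgoing edges from {deploy}; recursion stops.
SUM(hops) = 0 + 1 + 2 + 3 = 6.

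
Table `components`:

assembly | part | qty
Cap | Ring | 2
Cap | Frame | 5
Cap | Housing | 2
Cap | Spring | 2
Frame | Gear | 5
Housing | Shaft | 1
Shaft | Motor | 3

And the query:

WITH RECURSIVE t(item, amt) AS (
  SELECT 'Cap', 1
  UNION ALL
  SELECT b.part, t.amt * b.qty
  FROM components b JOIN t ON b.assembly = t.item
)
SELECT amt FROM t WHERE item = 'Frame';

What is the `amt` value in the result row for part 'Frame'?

Base: (Cap, amt=1).
Iteration 1: components of {Cap} -> Frame = 1*5 = 5, Housing = 1*2 = 2, Ring = 1*2 = 2, Spring = 1*2 = 2.
Iteration 2: components of {Frame,Housing,Ring,Spring} -> Gear = 5*5 = 25, Shaft = 2*1 = 2.
Iteration 3: components of {Gear,Shaft} -> Motor = 2*3 = 6.
Iteration 4: no further components; recursion stops.

5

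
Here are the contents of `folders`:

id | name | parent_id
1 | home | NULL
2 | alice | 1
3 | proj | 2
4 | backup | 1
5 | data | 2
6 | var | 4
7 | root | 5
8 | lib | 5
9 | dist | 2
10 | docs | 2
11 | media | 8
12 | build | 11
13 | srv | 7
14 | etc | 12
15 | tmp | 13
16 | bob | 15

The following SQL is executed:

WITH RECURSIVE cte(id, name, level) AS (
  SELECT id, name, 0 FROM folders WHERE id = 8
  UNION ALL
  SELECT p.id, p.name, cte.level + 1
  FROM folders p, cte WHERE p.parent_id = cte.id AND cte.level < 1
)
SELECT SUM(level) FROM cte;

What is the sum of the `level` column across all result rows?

Base: id=8 (lib) at level 0.
Iteration 1: rows with parent_id in {8} -> media (id 11, level 1).
Iteration 2: level < 1 fails for all current rows; recursion stops.
SUM(level) = 0 + 1 = 1.

1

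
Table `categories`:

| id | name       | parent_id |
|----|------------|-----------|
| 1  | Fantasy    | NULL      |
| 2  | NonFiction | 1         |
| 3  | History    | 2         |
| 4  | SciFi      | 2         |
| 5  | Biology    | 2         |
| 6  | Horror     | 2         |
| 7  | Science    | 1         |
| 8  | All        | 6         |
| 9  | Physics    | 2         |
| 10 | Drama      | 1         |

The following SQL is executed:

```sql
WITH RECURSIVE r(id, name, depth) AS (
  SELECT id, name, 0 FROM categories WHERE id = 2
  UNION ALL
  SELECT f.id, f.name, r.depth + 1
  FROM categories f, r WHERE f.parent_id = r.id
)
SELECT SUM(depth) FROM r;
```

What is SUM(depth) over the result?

Base: id=2 (NonFiction) at depth 0.
Iteration 1: rows with parent_id in {2} -> History (id 3, depth 1), SciFi (id 4, depth 1), Biology (id 5, depth 1), Horror (id 6, depth 1), Physics (id 9, depth 1).
Iteration 2: rows with parent_id in {3,4,5,6,9} -> All (id 8, depth 2).
Iteration 3: no rows with parent_id in {8}; recursion stops.
SUM(depth) = 0 + 1 + 1 + 1 + 1 + 1 + 2 = 7.

7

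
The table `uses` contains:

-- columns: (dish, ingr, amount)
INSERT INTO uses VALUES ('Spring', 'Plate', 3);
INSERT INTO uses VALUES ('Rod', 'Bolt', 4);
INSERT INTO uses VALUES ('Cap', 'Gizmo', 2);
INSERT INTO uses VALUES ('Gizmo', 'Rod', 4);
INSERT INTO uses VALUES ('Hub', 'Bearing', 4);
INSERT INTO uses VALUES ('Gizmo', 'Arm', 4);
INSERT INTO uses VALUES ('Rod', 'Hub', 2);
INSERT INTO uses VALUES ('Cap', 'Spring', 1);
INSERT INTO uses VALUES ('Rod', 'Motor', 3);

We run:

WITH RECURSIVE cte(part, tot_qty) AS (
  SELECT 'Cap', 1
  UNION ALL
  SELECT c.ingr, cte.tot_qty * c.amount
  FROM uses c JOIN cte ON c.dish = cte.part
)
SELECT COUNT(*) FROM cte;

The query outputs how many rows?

10

Base: (Cap, tot_qty=1).
Iteration 1: components of {Cap} -> Gizmo = 1*2 = 2, Spring = 1*1 = 1.
Iteration 2: components of {Gizmo,Spring} -> Arm = 2*4 = 8, Plate = 1*3 = 3, Rod = 2*4 = 8.
Iteration 3: components of {Arm,Plate,Rod} -> Bolt = 8*4 = 32, Hub = 8*2 = 16, Motor = 8*3 = 24.
Iteration 4: components of {Bolt,Hub,Motor} -> Bearing = 16*4 = 64.
Iteration 5: no further components; recursion stops.
Total rows emitted: 10.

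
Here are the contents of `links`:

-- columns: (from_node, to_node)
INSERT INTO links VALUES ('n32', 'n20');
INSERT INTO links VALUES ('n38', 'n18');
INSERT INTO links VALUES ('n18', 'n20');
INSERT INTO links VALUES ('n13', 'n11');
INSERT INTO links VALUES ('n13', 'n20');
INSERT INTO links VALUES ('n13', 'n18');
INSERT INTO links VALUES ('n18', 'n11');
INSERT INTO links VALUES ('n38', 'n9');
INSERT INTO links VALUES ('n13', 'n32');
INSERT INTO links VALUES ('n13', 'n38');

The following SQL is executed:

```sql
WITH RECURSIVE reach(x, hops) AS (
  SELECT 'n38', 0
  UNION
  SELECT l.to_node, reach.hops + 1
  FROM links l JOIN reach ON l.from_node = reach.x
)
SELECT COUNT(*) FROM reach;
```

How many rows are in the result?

5

Base: (n38, hops=0).
Iteration 1: edges from {n38} -> (n18, hops=1), (n9, hops=1).
Iteration 2: edges from {n18,n9} -> (n11, hops=2), (n20, hops=2).
Iteration 3: no outgoing edges from {n11,n20}; recursion stops.
Total rows emitted: 5.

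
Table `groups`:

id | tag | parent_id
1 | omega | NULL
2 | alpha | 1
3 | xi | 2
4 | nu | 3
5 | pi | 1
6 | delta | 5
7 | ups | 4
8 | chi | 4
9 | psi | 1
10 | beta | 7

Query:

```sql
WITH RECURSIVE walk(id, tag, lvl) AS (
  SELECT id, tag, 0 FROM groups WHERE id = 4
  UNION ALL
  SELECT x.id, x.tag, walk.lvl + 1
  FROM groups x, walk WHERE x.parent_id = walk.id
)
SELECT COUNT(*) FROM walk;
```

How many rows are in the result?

Base: id=4 (nu) at lvl 0.
Iteration 1: rows with parent_id in {4} -> ups (id 7, lvl 1), chi (id 8, lvl 1).
Iteration 2: rows with parent_id in {7,8} -> beta (id 10, lvl 2).
Iteration 3: no rows with parent_id in {10}; recursion stops.
Total rows emitted: 4.

4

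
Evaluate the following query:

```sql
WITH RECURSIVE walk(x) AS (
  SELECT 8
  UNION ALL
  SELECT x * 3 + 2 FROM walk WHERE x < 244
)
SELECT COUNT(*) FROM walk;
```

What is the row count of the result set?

Base: x=8.
Iteration 1: 8 < 244 holds -> x = 8 * 3 + 2 = 26.
Iteration 2: 26 < 244 holds -> x = 26 * 3 + 2 = 80.
Iteration 3: 80 < 244 holds -> x = 80 * 3 + 2 = 242.
Iteration 4: 242 < 244 holds -> x = 242 * 3 + 2 = 728.
Iteration 5: 728 < 244 fails; recursion stops.
Total rows emitted: 5.

5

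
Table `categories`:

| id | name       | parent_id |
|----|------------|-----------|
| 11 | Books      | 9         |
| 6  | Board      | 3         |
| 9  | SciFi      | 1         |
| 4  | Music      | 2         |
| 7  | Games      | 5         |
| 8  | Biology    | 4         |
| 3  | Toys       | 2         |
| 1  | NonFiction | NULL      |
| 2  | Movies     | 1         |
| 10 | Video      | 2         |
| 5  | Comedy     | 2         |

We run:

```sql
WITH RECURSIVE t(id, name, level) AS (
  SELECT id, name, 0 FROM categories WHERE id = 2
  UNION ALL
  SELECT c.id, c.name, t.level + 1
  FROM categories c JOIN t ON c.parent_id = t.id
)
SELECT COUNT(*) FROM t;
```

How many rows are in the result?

Base: id=2 (Movies) at level 0.
Iteration 1: rows with parent_id in {2} -> Toys (id 3, level 1), Music (id 4, level 1), Comedy (id 5, level 1), Video (id 10, level 1).
Iteration 2: rows with parent_id in {3,4,5,10} -> Board (id 6, level 2), Games (id 7, level 2), Biology (id 8, level 2).
Iteration 3: no rows with parent_id in {6,7,8}; recursion stops.
Total rows emitted: 8.

8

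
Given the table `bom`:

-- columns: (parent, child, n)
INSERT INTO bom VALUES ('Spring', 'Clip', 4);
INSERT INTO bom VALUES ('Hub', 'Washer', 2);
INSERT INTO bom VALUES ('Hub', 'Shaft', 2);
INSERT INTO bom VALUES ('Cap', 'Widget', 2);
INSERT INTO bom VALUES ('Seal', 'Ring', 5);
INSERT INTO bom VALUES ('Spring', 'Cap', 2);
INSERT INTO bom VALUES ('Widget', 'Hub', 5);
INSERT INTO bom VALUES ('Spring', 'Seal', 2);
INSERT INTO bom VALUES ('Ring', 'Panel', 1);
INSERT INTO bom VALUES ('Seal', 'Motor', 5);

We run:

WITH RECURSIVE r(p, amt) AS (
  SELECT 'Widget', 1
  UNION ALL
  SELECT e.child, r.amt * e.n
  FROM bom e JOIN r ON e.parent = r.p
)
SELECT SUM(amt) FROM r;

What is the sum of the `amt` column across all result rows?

Base: (Widget, amt=1).
Iteration 1: components of {Widget} -> Hub = 1*5 = 5.
Iteration 2: components of {Hub} -> Shaft = 5*2 = 10, Washer = 5*2 = 10.
Iteration 3: no further components; recursion stops.
SUM(amt) = 1 + 5 + 10 + 10 = 26.

26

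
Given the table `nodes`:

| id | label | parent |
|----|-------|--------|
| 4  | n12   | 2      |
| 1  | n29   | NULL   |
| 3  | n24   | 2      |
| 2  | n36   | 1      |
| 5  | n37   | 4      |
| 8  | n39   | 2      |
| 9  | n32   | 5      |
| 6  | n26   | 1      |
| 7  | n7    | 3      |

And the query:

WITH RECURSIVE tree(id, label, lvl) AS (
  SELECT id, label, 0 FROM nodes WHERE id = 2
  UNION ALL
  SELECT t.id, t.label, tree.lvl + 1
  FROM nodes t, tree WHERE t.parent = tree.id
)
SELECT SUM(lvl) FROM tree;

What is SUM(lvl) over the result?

Base: id=2 (n36) at lvl 0.
Iteration 1: rows with parent in {2} -> n24 (id 3, lvl 1), n12 (id 4, lvl 1), n39 (id 8, lvl 1).
Iteration 2: rows with parent in {3,4,8} -> n37 (id 5, lvl 2), n7 (id 7, lvl 2).
Iteration 3: rows with parent in {5,7} -> n32 (id 9, lvl 3).
Iteration 4: no rows with parent in {9}; recursion stops.
SUM(lvl) = 0 + 1 + 1 + 1 + 2 + 2 + 3 = 10.

10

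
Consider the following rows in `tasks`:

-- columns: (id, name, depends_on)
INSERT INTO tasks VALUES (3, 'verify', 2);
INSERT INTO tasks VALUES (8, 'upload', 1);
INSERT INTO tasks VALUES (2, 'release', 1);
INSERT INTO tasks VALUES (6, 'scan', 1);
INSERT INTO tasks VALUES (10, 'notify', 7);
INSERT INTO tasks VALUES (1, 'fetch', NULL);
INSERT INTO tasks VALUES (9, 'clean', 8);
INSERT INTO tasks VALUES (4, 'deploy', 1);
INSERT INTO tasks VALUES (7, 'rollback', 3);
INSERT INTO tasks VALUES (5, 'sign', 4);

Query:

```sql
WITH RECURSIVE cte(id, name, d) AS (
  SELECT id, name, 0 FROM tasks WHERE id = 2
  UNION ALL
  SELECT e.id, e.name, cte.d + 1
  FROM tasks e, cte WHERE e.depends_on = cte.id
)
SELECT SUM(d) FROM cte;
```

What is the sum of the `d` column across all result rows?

6

Base: id=2 (release) at d 0.
Iteration 1: rows with depends_on in {2} -> verify (id 3, d 1).
Iteration 2: rows with depends_on in {3} -> rollback (id 7, d 2).
Iteration 3: rows with depends_on in {7} -> notify (id 10, d 3).
Iteration 4: no rows with depends_on in {10}; recursion stops.
SUM(d) = 0 + 1 + 2 + 3 = 6.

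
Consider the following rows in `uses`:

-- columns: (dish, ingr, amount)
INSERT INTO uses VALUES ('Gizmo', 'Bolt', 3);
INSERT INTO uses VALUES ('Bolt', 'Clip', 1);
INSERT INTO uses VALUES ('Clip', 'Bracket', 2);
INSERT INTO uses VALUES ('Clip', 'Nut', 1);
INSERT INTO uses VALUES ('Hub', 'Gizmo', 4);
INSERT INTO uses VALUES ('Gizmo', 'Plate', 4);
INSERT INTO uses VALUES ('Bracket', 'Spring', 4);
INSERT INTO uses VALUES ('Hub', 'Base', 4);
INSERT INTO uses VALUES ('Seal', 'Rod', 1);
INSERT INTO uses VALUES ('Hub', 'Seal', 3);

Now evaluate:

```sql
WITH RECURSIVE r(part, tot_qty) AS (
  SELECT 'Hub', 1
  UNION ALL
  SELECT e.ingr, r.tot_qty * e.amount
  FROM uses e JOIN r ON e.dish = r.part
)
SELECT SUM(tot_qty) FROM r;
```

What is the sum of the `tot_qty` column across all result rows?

187

Base: (Hub, tot_qty=1).
Iteration 1: components of {Hub} -> Base = 1*4 = 4, Gizmo = 1*4 = 4, Seal = 1*3 = 3.
Iteration 2: components of {Base,Gizmo,Seal} -> Bolt = 4*3 = 12, Plate = 4*4 = 16, Rod = 3*1 = 3.
Iteration 3: components of {Bolt,Plate,Rod} -> Clip = 12*1 = 12.
Iteration 4: components of {Clip} -> Bracket = 12*2 = 24, Nut = 12*1 = 12.
Iteration 5: components of {Bracket,Nut} -> Spring = 24*4 = 96.
Iteration 6: no further components; recursion stops.
SUM(tot_qty) = 1 + 4 + 3 + 4 + 3 + 12 + 16 + 12 + 24 + 12 + 96 = 187.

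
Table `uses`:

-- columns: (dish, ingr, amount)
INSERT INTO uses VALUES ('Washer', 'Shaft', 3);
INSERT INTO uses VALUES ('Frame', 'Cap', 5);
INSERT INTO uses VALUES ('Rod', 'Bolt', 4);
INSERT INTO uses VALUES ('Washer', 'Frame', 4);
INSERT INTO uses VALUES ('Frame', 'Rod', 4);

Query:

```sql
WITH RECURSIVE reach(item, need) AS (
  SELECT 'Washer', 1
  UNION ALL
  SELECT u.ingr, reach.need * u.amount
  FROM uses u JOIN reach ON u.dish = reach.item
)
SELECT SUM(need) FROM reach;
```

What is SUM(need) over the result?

Base: (Washer, need=1).
Iteration 1: components of {Washer} -> Frame = 1*4 = 4, Shaft = 1*3 = 3.
Iteration 2: components of {Frame,Shaft} -> Cap = 4*5 = 20, Rod = 4*4 = 16.
Iteration 3: components of {Cap,Rod} -> Bolt = 16*4 = 64.
Iteration 4: no further components; recursion stops.
SUM(need) = 1 + 4 + 3 + 16 + 20 + 64 = 108.

108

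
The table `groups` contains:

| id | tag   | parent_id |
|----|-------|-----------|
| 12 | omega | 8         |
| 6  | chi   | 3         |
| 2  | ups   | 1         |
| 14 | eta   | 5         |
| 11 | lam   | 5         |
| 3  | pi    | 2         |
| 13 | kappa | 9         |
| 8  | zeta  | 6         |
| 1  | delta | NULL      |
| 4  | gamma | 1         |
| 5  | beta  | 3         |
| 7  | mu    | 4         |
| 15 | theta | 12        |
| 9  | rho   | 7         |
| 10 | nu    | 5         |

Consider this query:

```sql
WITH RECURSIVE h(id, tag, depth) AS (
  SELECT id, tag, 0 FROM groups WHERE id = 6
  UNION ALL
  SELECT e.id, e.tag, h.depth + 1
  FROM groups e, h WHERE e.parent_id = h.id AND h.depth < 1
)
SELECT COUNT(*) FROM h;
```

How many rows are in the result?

Base: id=6 (chi) at depth 0.
Iteration 1: rows with parent_id in {6} -> zeta (id 8, depth 1).
Iteration 2: depth < 1 fails for all current rows; recursion stops.
Total rows emitted: 2.

2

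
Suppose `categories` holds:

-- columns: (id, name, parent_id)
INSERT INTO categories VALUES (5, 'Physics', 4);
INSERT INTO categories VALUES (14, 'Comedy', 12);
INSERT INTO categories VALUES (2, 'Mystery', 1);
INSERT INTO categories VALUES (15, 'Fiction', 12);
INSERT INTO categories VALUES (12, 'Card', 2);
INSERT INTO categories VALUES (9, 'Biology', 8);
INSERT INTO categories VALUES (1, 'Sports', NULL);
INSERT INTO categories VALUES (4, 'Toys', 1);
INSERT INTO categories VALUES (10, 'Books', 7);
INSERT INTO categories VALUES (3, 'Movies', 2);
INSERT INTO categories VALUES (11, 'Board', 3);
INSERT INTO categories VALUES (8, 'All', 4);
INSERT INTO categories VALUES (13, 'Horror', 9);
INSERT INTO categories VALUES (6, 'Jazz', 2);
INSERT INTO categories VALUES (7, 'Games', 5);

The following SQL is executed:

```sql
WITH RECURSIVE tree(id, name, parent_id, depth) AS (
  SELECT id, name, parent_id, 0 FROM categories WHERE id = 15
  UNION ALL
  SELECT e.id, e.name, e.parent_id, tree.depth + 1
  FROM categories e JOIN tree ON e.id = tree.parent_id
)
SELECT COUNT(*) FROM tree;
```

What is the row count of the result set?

Base: id=15 (Fiction), parent_id=12, depth 0.
Iteration 1: join on id=12 -> Card (id 12, parent_id=2, depth 1).
Iteration 2: join on id=2 -> Mystery (id 2, parent_id=1, depth 2).
Iteration 3: join on id=1 -> Sports (id 1, parent_id=NULL, depth 3).
Iteration 4: parent_id is NULL; no match; recursion stops.
Total rows emitted: 4.

4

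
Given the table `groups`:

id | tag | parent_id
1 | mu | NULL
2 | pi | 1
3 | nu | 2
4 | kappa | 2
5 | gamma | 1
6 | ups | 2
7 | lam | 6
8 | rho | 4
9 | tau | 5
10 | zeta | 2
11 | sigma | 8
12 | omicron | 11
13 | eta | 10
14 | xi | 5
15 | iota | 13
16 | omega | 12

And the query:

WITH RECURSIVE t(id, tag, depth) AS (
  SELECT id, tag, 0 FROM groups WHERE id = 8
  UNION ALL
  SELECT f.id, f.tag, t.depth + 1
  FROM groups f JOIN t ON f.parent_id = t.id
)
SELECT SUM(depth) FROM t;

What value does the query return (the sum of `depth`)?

6

Base: id=8 (rho) at depth 0.
Iteration 1: rows with parent_id in {8} -> sigma (id 11, depth 1).
Iteration 2: rows with parent_id in {11} -> omicron (id 12, depth 2).
Iteration 3: rows with parent_id in {12} -> omega (id 16, depth 3).
Iteration 4: no rows with parent_id in {16}; recursion stops.
SUM(depth) = 0 + 1 + 2 + 3 = 6.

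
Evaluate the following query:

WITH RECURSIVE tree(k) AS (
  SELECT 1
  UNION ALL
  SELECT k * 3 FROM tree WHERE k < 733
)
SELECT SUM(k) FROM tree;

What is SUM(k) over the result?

Base: k=1.
Iteration 1: 1 < 733 holds -> k = 1 * 3 = 3.
Iteration 2: 3 < 733 holds -> k = 3 * 3 = 9.
Iteration 3: 9 < 733 holds -> k = 9 * 3 = 27.
Iteration 4: 27 < 733 holds -> k = 27 * 3 = 81.
Iteration 5: 81 < 733 holds -> k = 81 * 3 = 243.
Iteration 6: 243 < 733 holds -> k = 243 * 3 = 729.
Iteration 7: 729 < 733 holds -> k = 729 * 3 = 2187.
Iteration 8: 2187 < 733 fails; recursion stops.
SUM(k) = 1 + 3 + 9 + 27 + 81 + 243 + 729 + 2187 = 3280.

3280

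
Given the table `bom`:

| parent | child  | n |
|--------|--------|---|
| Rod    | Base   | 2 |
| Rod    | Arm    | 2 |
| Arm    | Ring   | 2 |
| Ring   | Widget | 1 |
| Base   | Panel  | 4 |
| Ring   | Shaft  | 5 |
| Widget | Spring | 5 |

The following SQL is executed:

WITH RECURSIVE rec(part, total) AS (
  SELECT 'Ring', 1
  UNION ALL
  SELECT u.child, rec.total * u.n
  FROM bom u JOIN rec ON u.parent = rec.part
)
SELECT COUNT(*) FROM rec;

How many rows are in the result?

4

Base: (Ring, total=1).
Iteration 1: components of {Ring} -> Shaft = 1*5 = 5, Widget = 1*1 = 1.
Iteration 2: components of {Shaft,Widget} -> Spring = 1*5 = 5.
Iteration 3: no further components; recursion stops.
Total rows emitted: 4.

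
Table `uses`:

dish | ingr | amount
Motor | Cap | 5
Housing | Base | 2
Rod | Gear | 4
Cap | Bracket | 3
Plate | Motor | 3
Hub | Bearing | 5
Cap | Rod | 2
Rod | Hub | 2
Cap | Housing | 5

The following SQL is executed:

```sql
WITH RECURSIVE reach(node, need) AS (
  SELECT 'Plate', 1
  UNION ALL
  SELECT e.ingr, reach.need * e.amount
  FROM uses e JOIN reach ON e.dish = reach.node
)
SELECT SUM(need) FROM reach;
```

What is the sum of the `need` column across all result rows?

Base: (Plate, need=1).
Iteration 1: components of {Plate} -> Motor = 1*3 = 3.
Iteration 2: components of {Motor} -> Cap = 3*5 = 15.
Iteration 3: components of {Cap} -> Bracket = 15*3 = 45, Housing = 15*5 = 75, Rod = 15*2 = 30.
Iteration 4: components of {Bracket,Housing,Rod} -> Base = 75*2 = 150, Gear = 30*4 = 120, Hub = 30*2 = 60.
Iteration 5: components of {Base,Gear,Hub} -> Bearing = 60*5 = 300.
Iteration 6: no further components; recursion stops.
SUM(need) = 1 + 3 + 15 + 75 + 30 + 45 + 150 + 120 + 60 + 300 = 799.

799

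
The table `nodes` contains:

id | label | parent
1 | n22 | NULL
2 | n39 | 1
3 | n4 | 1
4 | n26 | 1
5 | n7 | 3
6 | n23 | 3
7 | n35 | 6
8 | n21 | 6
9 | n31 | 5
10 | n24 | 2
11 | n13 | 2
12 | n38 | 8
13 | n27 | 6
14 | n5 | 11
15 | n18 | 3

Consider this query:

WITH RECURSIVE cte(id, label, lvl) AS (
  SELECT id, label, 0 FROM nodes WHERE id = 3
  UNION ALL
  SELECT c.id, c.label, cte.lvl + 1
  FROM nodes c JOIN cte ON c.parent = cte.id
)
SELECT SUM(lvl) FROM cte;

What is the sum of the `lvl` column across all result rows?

Base: id=3 (n4) at lvl 0.
Iteration 1: rows with parent in {3} -> n7 (id 5, lvl 1), n23 (id 6, lvl 1), n18 (id 15, lvl 1).
Iteration 2: rows with parent in {5,6,15} -> n35 (id 7, lvl 2), n21 (id 8, lvl 2), n31 (id 9, lvl 2), n27 (id 13, lvl 2).
Iteration 3: rows with parent in {7,8,9,13} -> n38 (id 12, lvl 3).
Iteration 4: no rows with parent in {12}; recursion stops.
SUM(lvl) = 0 + 1 + 1 + 1 + 2 + 2 + 2 + 2 + 3 = 14.

14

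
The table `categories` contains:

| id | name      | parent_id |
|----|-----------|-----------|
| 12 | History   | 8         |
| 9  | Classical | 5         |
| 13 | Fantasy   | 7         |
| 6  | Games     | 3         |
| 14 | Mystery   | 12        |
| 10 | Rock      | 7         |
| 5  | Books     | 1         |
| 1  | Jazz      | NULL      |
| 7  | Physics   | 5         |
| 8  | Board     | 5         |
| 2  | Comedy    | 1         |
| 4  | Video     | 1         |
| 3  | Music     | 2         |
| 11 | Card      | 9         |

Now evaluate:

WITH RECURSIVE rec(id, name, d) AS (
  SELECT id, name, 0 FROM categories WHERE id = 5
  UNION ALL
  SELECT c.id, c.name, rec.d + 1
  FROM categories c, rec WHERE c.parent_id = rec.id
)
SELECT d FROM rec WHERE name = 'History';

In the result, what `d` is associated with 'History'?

Base: id=5 (Books) at d 0.
Iteration 1: rows with parent_id in {5} -> Physics (id 7, d 1), Board (id 8, d 1), Classical (id 9, d 1).
Iteration 2: rows with parent_id in {7,8,9} -> Rock (id 10, d 2), Card (id 11, d 2), History (id 12, d 2), Fantasy (id 13, d 2).
Iteration 3: rows with parent_id in {10,11,12,13} -> Mystery (id 14, d 3).
Iteration 4: no rows with parent_id in {14}; recursion stops.

2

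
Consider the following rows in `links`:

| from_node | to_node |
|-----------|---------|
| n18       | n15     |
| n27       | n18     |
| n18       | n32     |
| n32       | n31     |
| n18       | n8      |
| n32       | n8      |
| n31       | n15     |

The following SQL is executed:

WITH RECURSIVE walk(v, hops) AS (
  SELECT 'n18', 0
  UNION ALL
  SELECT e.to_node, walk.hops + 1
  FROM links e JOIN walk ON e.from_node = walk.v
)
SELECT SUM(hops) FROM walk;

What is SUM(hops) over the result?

10

Base: (n18, hops=0).
Iteration 1: edges from {n18} -> (n15, hops=1), (n32, hops=1), (n8, hops=1).
Iteration 2: edges from {n15,n32,n8} -> (n31, hops=2), (n8, hops=2).
Iteration 3: edges from {n31,n8} -> (n15, hops=3).
Iteration 4: no outgoing edges from {n15}; recursion stops.
SUM(hops) = 0 + 1 + 1 + 1 + 2 + 2 + 3 = 10.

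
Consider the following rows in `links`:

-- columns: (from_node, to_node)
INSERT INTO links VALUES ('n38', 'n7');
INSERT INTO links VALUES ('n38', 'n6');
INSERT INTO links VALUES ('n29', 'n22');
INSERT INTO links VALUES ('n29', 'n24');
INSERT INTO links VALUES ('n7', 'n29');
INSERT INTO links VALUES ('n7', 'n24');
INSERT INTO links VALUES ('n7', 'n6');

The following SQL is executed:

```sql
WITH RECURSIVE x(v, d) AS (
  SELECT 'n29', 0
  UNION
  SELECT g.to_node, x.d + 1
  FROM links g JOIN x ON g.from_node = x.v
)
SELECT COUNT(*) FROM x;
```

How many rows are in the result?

3

Base: (n29, d=0).
Iteration 1: edges from {n29} -> (n22, d=1), (n24, d=1).
Iteration 2: no outgoing edges from {n22,n24}; recursion stops.
Total rows emitted: 3.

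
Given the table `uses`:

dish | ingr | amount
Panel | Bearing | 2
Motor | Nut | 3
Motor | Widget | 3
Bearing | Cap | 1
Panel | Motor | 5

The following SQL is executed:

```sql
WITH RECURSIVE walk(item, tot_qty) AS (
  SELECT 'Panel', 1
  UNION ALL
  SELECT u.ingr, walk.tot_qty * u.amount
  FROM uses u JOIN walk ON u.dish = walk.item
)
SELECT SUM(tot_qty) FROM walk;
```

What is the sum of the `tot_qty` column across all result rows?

40

Base: (Panel, tot_qty=1).
Iteration 1: components of {Panel} -> Bearing = 1*2 = 2, Motor = 1*5 = 5.
Iteration 2: components of {Bearing,Motor} -> Cap = 2*1 = 2, Nut = 5*3 = 15, Widget = 5*3 = 15.
Iteration 3: no further components; recursion stops.
SUM(tot_qty) = 1 + 2 + 5 + 2 + 15 + 15 = 40.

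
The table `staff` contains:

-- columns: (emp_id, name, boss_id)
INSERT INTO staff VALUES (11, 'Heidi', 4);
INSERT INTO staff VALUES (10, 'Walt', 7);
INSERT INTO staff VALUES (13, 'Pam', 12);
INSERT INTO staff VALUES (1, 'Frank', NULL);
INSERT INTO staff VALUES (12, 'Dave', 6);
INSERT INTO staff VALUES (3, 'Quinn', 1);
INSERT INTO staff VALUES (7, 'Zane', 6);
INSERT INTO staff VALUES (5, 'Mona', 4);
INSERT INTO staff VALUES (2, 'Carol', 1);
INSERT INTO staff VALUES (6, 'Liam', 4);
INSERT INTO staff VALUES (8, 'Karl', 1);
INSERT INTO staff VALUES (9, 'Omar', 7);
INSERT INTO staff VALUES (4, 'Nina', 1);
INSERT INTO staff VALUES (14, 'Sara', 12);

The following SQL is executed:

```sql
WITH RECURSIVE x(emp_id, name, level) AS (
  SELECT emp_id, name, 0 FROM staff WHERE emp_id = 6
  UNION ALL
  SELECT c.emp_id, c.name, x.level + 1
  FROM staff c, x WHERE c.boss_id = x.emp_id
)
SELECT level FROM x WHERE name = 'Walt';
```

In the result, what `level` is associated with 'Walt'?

2

Base: emp_id=6 (Liam) at level 0.
Iteration 1: rows with boss_id in {6} -> Zane (id 7, level 1), Dave (id 12, level 1).
Iteration 2: rows with boss_id in {7,12} -> Omar (id 9, level 2), Walt (id 10, level 2), Pam (id 13, level 2), Sara (id 14, level 2).
Iteration 3: no rows with boss_id in {9,10,13,14}; recursion stops.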